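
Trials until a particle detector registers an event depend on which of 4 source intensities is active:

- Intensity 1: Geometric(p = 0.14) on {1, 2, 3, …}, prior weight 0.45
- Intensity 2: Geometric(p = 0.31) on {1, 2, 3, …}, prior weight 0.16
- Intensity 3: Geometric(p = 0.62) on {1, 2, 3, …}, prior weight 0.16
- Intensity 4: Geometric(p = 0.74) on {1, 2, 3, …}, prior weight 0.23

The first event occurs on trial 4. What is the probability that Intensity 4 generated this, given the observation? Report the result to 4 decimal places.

P(component k | x) = w_k·f_k(x) / marginal(x), where marginal(x) = Σ_j w_j·f_j(x).
Evaluate each component's likelihood at the observed value:
  p_1 = 0.0890478
  p_2 = 0.101838
  p_3 = 0.0340206
  p_4 = 0.0130062
Prior × likelihood for each component:
  w_1·p_1 = 0.45 × 0.0890478 = 0.0400715
  w_2·p_2 = 0.16 × 0.101838 = 0.016294
  w_3·p_3 = 0.16 × 0.0340206 = 0.0054433
  w_4·p_4 = 0.23 × 0.0130062 = 0.00299144
Marginal: 0.0400715 + 0.016294 + 0.0054433 + 0.00299144 = 0.0648003
Responsibility of Intensity 4: 0.00299144 / 0.0648003 ≈ 0.0462

0.0462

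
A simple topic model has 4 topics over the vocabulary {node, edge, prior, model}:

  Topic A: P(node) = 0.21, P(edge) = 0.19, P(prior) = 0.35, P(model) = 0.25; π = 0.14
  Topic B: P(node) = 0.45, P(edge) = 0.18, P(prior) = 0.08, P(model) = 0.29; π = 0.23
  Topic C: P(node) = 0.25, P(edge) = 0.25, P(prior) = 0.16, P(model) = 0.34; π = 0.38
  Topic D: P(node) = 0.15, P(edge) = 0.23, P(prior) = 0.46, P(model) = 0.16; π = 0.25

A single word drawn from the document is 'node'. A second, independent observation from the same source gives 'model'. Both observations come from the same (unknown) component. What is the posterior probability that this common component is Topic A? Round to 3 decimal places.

0.097

Apply Bayes' rule: the posterior for each component is proportional to its prior times its likelihood at x.
Since both observations come from the same component, the likelihood for component k is f_k(x₁)·f_k(x₂).
  p_A = [P(node | comp) = 0.21] × [0.25] = 0.0525
  p_B = [P(node | comp) = 0.45] × [0.29] = 0.1305
  p_C = [P(node | comp) = 0.25] × [0.34] = 0.085
  p_D = [P(node | comp) = 0.15] × [0.16] = 0.024
Prior × likelihood for each component:
  P(Z=A)·p_A = 0.14 × 0.0525 = 0.00735
  P(Z=B)·p_B = 0.23 × 0.1305 = 0.030015
  P(Z=C)·p_C = 0.38 × 0.085 = 0.0323
  P(Z=D)·p_D = 0.25 × 0.024 = 0.006
Sum: 0.00735 + 0.030015 + 0.0323 + 0.006 = 0.075665
Responsibility of Topic A: 0.00735 / 0.075665 ≈ 0.097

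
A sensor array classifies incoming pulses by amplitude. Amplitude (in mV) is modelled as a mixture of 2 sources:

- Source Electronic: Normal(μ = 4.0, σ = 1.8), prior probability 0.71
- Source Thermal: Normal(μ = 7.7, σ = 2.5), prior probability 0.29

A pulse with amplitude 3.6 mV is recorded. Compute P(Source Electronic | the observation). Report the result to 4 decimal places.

P(component k | x) = π_k·f_k(x) / marginal(x), where marginal(x) = Σ_j π_j·f_j(x).
Normal densities:
  f_Electronic = 0.216229
  f_Thermal = 0.0415844
Weight by the priors:
  π_Electronic·f_Electronic = 0.71 × 0.216229 = 0.153523
  π_Thermal·f_Thermal = 0.29 × 0.0415844 = 0.0120595
Normaliser: 0.153523 + 0.0120595 = 0.165582
So the posterior for Source Electronic is 0.153523 / 0.165582 ≈ 0.9272.

0.9272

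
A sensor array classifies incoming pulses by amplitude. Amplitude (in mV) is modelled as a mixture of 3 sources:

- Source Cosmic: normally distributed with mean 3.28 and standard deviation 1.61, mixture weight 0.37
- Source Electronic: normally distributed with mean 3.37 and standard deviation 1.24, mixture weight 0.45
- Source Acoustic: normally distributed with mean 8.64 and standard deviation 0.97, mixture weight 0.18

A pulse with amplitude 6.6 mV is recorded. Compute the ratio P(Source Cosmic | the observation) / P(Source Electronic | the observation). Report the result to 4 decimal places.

2.2469

Only the two components matter; the odds are (w_i f_i(x)) / (w_j f_j(x)).
Evaluate each component's likelihood at the observed value:
  p_Cosmic = (1/(1.61·√(2π)))·exp(−(6.6−3.28)²/(2·1.61²)) = 0.247790·exp(-2.12615) = 0.0295602
  p_Electronic = (1/(1.24·√(2π)))·exp(−(6.6−3.37)²/(2·1.24²)) = 0.321728·exp(-3.39259) = 0.0108169
  p_Acoustic = (1/(0.97·√(2π)))·exp(−(6.6−8.64)²/(2·0.97²)) = 0.411281·exp(-2.21150) = 0.0450502
Posterior odds = (w_Cosmic·p_Cosmic) / (w_Electronic·p_Electronic) = (0.37·0.0295602) / (0.45·0.0108169) = 0.0109373 / 0.00486762 ≈ 2.2469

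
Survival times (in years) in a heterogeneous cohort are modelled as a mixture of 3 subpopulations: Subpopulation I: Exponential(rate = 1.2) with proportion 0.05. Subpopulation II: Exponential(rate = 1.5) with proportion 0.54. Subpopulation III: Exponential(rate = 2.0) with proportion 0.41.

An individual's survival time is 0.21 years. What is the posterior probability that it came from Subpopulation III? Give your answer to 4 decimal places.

The responsibility of component k is π_k f_k(x) divided by Σ_j π_j f_j(x).
Component likelihoods at x = 0.21 years:
  L_I = 1.2·e^(−1.2·0.21) = 1.2·e^(−0.2520) = 0.932694
  L_II = 1.5·e^(−1.5·0.21) = 1.5·e^(−0.3150) = 1.09468
  L_III = 2.0·e^(−2.0·0.21) = 2.0·e^(−0.4200) = 1.31409
Unnormalised posteriors:
  π_I·L_I = 0.05 × 0.932694 = 0.0466347
  π_II·L_II = 0.54 × 1.09468 = 0.591129
  π_III·L_III = 0.41 × 1.31409 = 0.538778
Denominator: 0.0466347 + 0.591129 + 0.538778 = 1.17654
P(Subpopulation III | 0.21 years) ≈ 0.4579

0.4579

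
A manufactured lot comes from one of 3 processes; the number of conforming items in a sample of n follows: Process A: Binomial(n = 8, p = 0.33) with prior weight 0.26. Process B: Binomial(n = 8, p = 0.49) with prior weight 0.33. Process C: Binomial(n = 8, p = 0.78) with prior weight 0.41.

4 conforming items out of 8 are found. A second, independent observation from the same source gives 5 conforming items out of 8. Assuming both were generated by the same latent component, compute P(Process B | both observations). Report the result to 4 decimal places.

P(component k | x) = π_k·f_k(x) / marginal(x), where marginal(x) = Σ_j π_j·f_j(x).
Since both observations come from the same component, the likelihood for component k is f_k(x₁)·f_k(x₂).
  L_A = [C(8,4)·0.33^4·0.67^4 = 70·0.0118592·0.201511 = 0.167283] × [0.0659147] = 0.0110264
  L_B = [C(8,4)·0.49^4·0.51^4 = 70·0.057648·0.067652 = 0.273] × [0.209835] = 0.0572851
  L_C = [C(8,4)·0.78^4·0.22^4 = 70·0.370151·0.00234256 = 0.060697] × [0.172159] = 0.0104495
Unnormalised posteriors:
  π_A·L_A = 0.26 × 0.0110264 = 0.00286687
  π_B·L_B = 0.33 × 0.0572851 = 0.0189041
  π_C·L_C = 0.41 × 0.0104495 = 0.0042843
Sum: 0.00286687 + 0.0189041 + 0.0042843 = 0.0260553
P(Process B | data) = 0.0189041 / 0.0260553 ≈ 0.7255

0.7255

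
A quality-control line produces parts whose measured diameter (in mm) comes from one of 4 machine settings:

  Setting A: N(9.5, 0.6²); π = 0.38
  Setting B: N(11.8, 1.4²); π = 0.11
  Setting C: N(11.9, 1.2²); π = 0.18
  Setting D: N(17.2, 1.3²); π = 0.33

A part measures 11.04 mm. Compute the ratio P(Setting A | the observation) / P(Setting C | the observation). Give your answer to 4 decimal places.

Posterior odds = (w_i f_i(x)) / (w_j f_j(x)); the normalising sum cancels.
Component likelihoods at x = 11.04 mm:
  p_A = 0.0246741
  p_B = 0.245918
  p_C = 0.257158
  p_D = 4.08654e-06
Posterior odds = (w_A·p_A) / (w_C·p_C) = (0.38·0.0246741) / (0.18·0.257158) = 0.00937615 / 0.0462884 ≈ 0.2026

0.2026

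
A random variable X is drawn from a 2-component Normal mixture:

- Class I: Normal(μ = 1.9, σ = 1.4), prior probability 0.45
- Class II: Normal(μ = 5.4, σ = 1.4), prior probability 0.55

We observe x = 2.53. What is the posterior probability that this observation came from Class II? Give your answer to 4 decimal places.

0.1419

The responsibility of component k is π_k f_k(x) divided by Σ_j π_j f_j(x).
Evaluate each component's likelihood at the observed value:
  p_I = 0.257519
  p_II = 0.0348514
Multiply by the mixture weights:
  π_I·p_I = 0.45 × 0.257519 = 0.115884
  π_II·p_II = 0.55 × 0.0348514 = 0.0191683
Evidence: 0.115884 + 0.0191683 = 0.135052
P(Class II | the observation) ≈ 0.1419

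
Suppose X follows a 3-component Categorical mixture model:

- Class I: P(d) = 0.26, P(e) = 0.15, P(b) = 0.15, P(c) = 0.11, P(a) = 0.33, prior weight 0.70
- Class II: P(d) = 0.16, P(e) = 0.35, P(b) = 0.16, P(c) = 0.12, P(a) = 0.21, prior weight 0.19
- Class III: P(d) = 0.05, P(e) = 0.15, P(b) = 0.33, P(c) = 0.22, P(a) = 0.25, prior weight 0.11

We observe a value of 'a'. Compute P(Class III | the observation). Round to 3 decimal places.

Posterior ∝ prior × likelihood, so P(k | x) ∝ π_k f_k(x); normalise over all components.
Component likelihoods at x = 'a':
  L_I = P(a | comp) = 0.33
  L_II = P(a | comp) = 0.21
  L_III = P(a | comp) = 0.25
Weight by the priors:
  π_I·L_I = 0.70 × 0.33 = 0.231
  π_II·L_II = 0.19 × 0.21 = 0.0399
  π_III·L_III = 0.11 × 0.25 = 0.0275
Marginal: 0.231 + 0.0399 + 0.0275 = 0.2984
P(Class III | the observation) = 0.0275 / 0.2984 ≈ 0.092

0.092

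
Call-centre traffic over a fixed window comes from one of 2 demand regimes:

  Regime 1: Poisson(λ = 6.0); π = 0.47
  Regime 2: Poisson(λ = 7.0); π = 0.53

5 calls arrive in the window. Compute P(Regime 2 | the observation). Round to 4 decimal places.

P(component k | x) = P(Z=k)·f_k(x) / marginal(x), where marginal(x) = Σ_j P(Z=j)·f_j(x).
Component likelihoods at x = 5 calls:
  p_1 = 0.160623
  p_2 = 0.127717
Unnormalised posteriors:
  P(Z=1)·p_1 = 0.47 × 0.160623 = 0.0754929
  P(Z=2)·p_2 = 0.53 × 0.127717 = 0.0676898
Marginal: 0.0754929 + 0.0676898 = 0.143183
P(Regime 2 | 5 calls) = 0.0676898 / 0.143183 ≈ 0.4728

0.4728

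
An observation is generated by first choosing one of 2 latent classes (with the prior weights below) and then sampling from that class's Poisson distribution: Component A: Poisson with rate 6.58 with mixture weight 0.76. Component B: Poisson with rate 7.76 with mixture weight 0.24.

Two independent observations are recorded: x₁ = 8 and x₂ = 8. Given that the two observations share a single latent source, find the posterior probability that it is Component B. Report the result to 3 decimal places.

0.295

Apply Bayes' rule: the posterior for each component is proportional to its prior times its likelihood at x.
Since both observations come from the same component, the likelihood for component k is f_k(x₁)·f_k(x₂).
  f_A = [e^(−6.58)·6.58^8/8! = 0.120956] × [0.120956] = 0.0146305
  f_B = [e^(−7.76)·7.76^8/8! = 0.139075] × [0.139075] = 0.0193418
Unnormalised posteriors:
  P(Z=A)·f_A = 0.76 × 0.0146305 = 0.0111191
  P(Z=B)·f_B = 0.24 × 0.0193418 = 0.00464202
Normaliser: 0.0111191 + 0.00464202 = 0.0157612
P(Component B | x₁, x₂) = 0.00464202 / 0.0157612 ≈ 0.295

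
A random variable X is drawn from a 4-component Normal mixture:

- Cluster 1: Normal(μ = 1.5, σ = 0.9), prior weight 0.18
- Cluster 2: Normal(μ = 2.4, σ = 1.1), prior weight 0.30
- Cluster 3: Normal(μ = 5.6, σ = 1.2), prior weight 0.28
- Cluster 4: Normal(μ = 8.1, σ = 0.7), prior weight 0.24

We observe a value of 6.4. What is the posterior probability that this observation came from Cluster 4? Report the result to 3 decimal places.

0.088

Apply Bayes' rule: the posterior for each component is proportional to its prior times its likelihood at x.
Evaluate each component's likelihood at the observed value:
  L_1 = 1.62179e-07
  L_2 = 0.000487696
  L_3 = 0.266207
  L_4 = 0.0298598
Unnormalised posteriors:
  P(Z=1)·L_1 = 0.18 × 1.62179e-07 = 2.91922e-08
  P(Z=2)·L_2 = 0.30 × 0.000487696 = 0.000146309
  P(Z=3)·L_3 = 0.28 × 0.266207 = 0.0745379
  P(Z=4)·L_4 = 0.24 × 0.0298598 = 0.00716634
Normaliser: 2.91922e-08 + 0.000146309 + 0.0745379 + 0.00716634 = 0.0818506
P(Cluster 4 | data) = 0.00716634 / 0.0818506 ≈ 0.088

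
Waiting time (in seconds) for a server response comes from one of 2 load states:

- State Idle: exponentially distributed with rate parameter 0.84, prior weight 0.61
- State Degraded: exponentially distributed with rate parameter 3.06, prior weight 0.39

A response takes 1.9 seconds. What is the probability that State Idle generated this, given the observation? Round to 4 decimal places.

0.9668

Posterior ∝ prior × likelihood, so P(k | x) ∝ π_k f_k(x); normalise over all components.
Component likelihoods at x = 1.9 seconds:
  f_Idle = 0.84·e^(−0.84·1.9) = 0.84·e^(−1.5960) = 0.170273
  f_Degraded = 3.06·e^(−3.06·1.9) = 3.06·e^(−5.8140) = 0.00913552
Prior × likelihood for each component:
  π_Idle·f_Idle = 0.61 × 0.170273 = 0.103866
  π_Degraded·f_Degraded = 0.39 × 0.00913552 = 0.00356285
Normaliser: 0.103866 + 0.00356285 = 0.107429
So the posterior for State Idle is 0.103866 / 0.107429 ≈ 0.9668.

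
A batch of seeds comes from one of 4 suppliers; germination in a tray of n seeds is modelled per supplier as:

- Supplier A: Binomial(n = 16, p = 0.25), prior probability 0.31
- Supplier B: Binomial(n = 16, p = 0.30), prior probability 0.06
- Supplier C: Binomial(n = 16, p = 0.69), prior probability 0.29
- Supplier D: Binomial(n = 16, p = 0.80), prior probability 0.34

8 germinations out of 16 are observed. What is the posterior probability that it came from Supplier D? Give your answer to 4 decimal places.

0.0690

The responsibility of component k is P(Z=k) f_k(x) divided by Σ_j P(Z=j) f_j(x).
Component likelihoods at x = 8 germinations out of 16:
  L_A = C(16,8)·0.25^8·0.75^8 = 12870·1.52588e-05·0.100113 = 0.0196602
  L_B = C(16,8)·0.30^8·0.70^8 = 12870·6.561e-05·0.057648 = 0.048678
  L_C = C(16,8)·0.69^8·0.31^8 = 12870·0.0513798·8.52891e-05 = 0.0563981
  L_D = C(16,8)·0.80^8·0.20^8 = 12870·0.167772·2.56e-06 = 0.00552762
Weight by the priors:
  P(Z=A)·L_A = 0.31 × 0.0196602 = 0.00609467
  P(Z=B)·L_B = 0.06 × 0.048678 = 0.00292068
  P(Z=C)·L_C = 0.29 × 0.0563981 = 0.0163555
  P(Z=D)·L_D = 0.34 × 0.00552762 = 0.00187939
Normaliser: 0.00609467 + 0.00292068 + 0.0163555 + 0.00187939 = 0.0272502
P(Supplier D | the observation) ≈ 0.0690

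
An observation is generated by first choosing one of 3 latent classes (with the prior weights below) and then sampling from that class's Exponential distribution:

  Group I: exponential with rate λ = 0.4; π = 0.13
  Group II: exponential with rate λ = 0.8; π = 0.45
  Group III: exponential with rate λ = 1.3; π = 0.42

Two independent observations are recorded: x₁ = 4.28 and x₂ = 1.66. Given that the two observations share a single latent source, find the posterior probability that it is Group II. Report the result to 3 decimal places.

0.525

The responsibility of component k is π_k f_k(x) divided by Σ_j π_j f_j(x).
Since both observations come from the same component, the likelihood for component k is f_k(x₁)·f_k(x₂).
  L_I = [0.0722018] × [0.205915] = 0.0148674
  L_II = [0.0260655] × [0.212005] = 0.00552602
  L_III = [0.00498344] × [0.150223] = 0.000748626
Weight by the priors:
  π_I·L_I = 0.13 × 0.0148674 = 0.00193277
  π_II·L_II = 0.45 × 0.00552602 = 0.00248671
  π_III·L_III = 0.42 × 0.000748626 = 0.000314423
Normaliser: 0.00193277 + 0.00248671 + 0.000314423 = 0.0047339
Responsibility of Group II: 0.00248671 / 0.0047339 ≈ 0.525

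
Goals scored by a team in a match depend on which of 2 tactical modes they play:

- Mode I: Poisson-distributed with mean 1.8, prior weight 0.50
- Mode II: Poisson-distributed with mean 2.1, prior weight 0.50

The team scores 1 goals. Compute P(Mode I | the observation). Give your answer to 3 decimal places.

P(component k | x) = π_k·f_k(x) / marginal(x), where marginal(x) = Σ_j π_j·f_j(x).
Evaluate each component's likelihood at the observed value:
  L_I = 0.297538
  L_II = 0.257158
Unnormalised posteriors:
  π_I·L_I = 0.50 × 0.297538 = 0.148769
  π_II·L_II = 0.50 × 0.257158 = 0.128579
Denominator: 0.148769 + 0.128579 = 0.277348
Responsibility of Mode I: 0.148769 / 0.277348 ≈ 0.536

0.536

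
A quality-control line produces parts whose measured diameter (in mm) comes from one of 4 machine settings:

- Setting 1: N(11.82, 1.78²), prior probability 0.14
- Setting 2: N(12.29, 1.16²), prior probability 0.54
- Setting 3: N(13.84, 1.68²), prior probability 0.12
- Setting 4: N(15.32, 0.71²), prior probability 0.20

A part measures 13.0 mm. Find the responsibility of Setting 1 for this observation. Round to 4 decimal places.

0.1229

Apply Bayes' rule: the posterior for each component is proportional to its prior times its likelihood at x.
Component likelihoods at x = 13.0 mm:
  p_1 = 0.179913
  p_2 = 0.285169
  p_3 = 0.209563
  p_4 = 0.00269847
Multiply by the mixture weights:
  π_1·p_1 = 0.14 × 0.179913 = 0.0251878
  π_2·p_2 = 0.54 × 0.285169 = 0.153991
  π_3·p_3 = 0.12 × 0.209563 = 0.0251475
  π_4·p_4 = 0.20 × 0.00269847 = 0.000539693
Sum: 0.0251878 + 0.153991 + 0.0251475 + 0.000539693 = 0.204866
So the posterior for Setting 1 is 0.0251878 / 0.204866 ≈ 0.1229.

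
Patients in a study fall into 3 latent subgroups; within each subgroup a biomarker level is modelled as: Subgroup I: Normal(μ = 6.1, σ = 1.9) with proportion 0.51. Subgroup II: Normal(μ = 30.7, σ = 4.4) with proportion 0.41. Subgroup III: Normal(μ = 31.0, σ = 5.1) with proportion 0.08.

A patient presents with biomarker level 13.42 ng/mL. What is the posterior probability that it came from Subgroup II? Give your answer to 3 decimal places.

0.171

Apply Bayes' rule: the posterior for each component is proportional to its prior times its likelihood at x.
Evaluate each component's likelihood at the observed value:
  L_I = (1/(1.9·√(2π)))·exp(−(13.42−6.1)²/(2·1.9²)) = 0.209970·exp(-7.42139) = 0.000125629
  L_II = (1/(4.4·√(2π)))·exp(−(13.42−30.7)²/(2·4.4²)) = 0.090669·exp(-7.71174) = 4.05782e-05
  L_III = (1/(5.1·√(2π)))·exp(−(13.42−31.0)²/(2·5.1²)) = 0.078224·exp(-5.94111) = 0.00020566
Prior × likelihood for each component:
  w_I·L_I = 0.51 × 0.000125629 = 6.40708e-05
  w_II·L_II = 0.41 × 4.05782e-05 = 1.66371e-05
  w_III·L_III = 0.08 × 0.00020566 = 1.64528e-05
Denominator: 6.40708e-05 + 1.66371e-05 + 1.64528e-05 = 9.71607e-05
P(Subgroup II | data) = 1.66371e-05 / 9.71607e-05 ≈ 0.171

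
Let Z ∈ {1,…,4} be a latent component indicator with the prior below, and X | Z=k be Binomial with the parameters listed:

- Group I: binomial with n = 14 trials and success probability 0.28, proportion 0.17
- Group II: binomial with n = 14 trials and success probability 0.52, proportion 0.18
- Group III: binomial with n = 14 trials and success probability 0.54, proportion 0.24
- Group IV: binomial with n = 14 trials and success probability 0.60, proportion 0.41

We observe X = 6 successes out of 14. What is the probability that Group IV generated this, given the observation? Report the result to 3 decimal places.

By Bayes' theorem, P(k | x) = π_k f_k(x) / Σ_j π_j f_j(x).
Evaluate each component's likelihood at the observed value:
  L_I = C(14,6)·0.28^6·0.72^8 = 3003·0.00048189·0.0722204 = 0.104511
  L_II = C(14,6)·0.52^6·0.48^8 = 3003·0.0197706·0.00281793 = 0.167304
  L_III = C(14,6)·0.54^6·0.46^8 = 3003·0.0247949·0.00200476 = 0.149273
  L_IV = C(14,6)·0.60^6·0.40^8 = 3003·0.046656·0.00065536 = 0.0918212
Unnormalised posteriors:
  π_I·L_I = 0.17 × 0.104511 = 0.0177669
  π_II·L_II = 0.18 × 0.167304 = 0.0301146
  π_III·L_III = 0.24 × 0.149273 = 0.0358255
  π_IV·L_IV = 0.41 × 0.0918212 = 0.0376467
Normaliser: 0.0177669 + 0.0301146 + 0.0358255 + 0.0376467 = 0.121354
Responsibility of Group IV: 0.0376467 / 0.121354 ≈ 0.310

0.310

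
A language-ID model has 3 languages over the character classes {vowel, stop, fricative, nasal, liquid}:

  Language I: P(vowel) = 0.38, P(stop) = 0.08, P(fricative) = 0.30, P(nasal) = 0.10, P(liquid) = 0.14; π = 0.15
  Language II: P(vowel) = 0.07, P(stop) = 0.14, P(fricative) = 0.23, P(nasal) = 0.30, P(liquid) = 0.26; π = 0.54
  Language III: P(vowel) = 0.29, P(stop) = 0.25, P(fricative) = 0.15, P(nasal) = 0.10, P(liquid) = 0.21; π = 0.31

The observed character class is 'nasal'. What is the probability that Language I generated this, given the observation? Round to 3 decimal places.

P(component k | x) = w_k·f_k(x) / marginal(x), where marginal(x) = Σ_j w_j·f_j(x).
Component likelihoods at x = 'nasal':
  p_I = 0.1
  p_II = 0.3
  p_III = 0.1
Prior × likelihood for each component:
  w_I·p_I = 0.15 × 0.1 = 0.015
  w_II·p_II = 0.54 × 0.3 = 0.162
  w_III·p_III = 0.31 × 0.1 = 0.031
Denominator: 0.015 + 0.162 + 0.031 = 0.208
Responsibility of Language I: 0.015 / 0.208 ≈ 0.072

0.072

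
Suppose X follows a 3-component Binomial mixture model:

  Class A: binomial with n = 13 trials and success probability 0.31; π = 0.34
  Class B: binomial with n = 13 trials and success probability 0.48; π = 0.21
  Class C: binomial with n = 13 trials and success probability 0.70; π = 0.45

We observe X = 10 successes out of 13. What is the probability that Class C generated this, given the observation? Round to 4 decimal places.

0.9447

Apply Bayes' rule: the posterior for each component is proportional to its prior times its likelihood at x.
Component likelihoods at x = 10 successes out of 13:
  p_A = 0.00077007
  p_B = 0.0261089
  p_C = 0.218127
Weight by the priors:
  π_A·p_A = 0.34 × 0.00077007 = 0.000261824
  π_B·p_B = 0.21 × 0.0261089 = 0.00548287
  π_C·p_C = 0.45 × 0.218127 = 0.0981573
Evidence: 0.000261824 + 0.00548287 + 0.0981573 = 0.103902
Responsibility of Class C: 0.0981573 / 0.103902 ≈ 0.9447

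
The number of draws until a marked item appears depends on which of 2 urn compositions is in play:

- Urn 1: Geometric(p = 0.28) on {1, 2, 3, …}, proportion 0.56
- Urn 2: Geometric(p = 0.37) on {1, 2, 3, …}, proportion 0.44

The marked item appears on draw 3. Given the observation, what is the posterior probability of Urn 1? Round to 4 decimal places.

P(component k | x) = π_k·f_k(x) / marginal(x), where marginal(x) = Σ_j π_j·f_j(x).
Geometric probabilities:
  L_1 = 0.28·(1−0.28)^2 = 0.28·0.5184 = 0.145152
  L_2 = 0.37·(1−0.37)^2 = 0.37·0.3969 = 0.146853
Unnormalised posteriors:
  π_1·L_1 = 0.56 × 0.145152 = 0.0812851
  π_2·L_2 = 0.44 × 0.146853 = 0.0646153
Evidence: 0.0812851 + 0.0646153 = 0.1459
P(Urn 1 | data) = 0.0812851 / 0.1459 ≈ 0.5571

0.5571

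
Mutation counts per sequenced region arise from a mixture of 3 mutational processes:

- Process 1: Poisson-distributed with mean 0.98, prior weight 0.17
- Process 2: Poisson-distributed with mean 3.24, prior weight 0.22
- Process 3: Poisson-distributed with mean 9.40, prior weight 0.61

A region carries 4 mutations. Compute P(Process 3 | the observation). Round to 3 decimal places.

Apply Bayes' rule: the posterior for each component is proportional to its prior times its likelihood at x.
Component likelihoods at x = 4 mutations:
  p_1 = e^(−0.98)·0.98^4/4! = 0.014424
  p_2 = e^(−3.24)·3.24^4/4! = 0.179827
  p_3 = e^(−9.40)·9.40^4/4! = 0.0269111
Multiply by the mixture weights:
  P(Z=1)·p_1 = 0.17 × 0.014424 = 0.00245207
  P(Z=2)·p_2 = 0.22 × 0.179827 = 0.0395619
  P(Z=3)·p_3 = 0.61 × 0.0269111 = 0.0164158
Denominator: 0.00245207 + 0.0395619 + 0.0164158 = 0.0584298
P(Process 3 | data) ≈ 0.281

0.281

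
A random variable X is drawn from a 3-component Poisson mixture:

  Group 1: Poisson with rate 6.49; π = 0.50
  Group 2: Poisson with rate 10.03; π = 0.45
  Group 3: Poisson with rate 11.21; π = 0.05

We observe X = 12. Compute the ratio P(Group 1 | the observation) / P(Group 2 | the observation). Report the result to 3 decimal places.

0.206

Only the two components matter; the odds are (P(Z=i) f_i(x)) / (P(Z=j) f_j(x)).
Evaluate each component's likelihood at the observed value:
  p_1 = 0.0177022
  p_2 = 0.0953456
  p_3 = 0.111298
Odds = (0.50/0.45) × (0.0177022/0.0953456) = 1.11111 × 0.185664 ≈ 0.206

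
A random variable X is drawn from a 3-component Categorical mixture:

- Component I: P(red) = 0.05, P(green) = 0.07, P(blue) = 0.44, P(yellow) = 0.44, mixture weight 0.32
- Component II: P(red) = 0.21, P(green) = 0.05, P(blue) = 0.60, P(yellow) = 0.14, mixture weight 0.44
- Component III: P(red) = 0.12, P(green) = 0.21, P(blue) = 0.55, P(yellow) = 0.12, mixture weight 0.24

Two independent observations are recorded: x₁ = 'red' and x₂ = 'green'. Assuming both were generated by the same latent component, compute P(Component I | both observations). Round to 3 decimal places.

Posterior ∝ prior × likelihood, so P(k | x) ∝ w_k f_k(x); normalise over all components.
Since both observations come from the same component, the likelihood for component k is f_k(x₁)·f_k(x₂).
  f_I = [0.05] × [0.07] = 0.0035
  f_II = [0.21] × [0.05] = 0.0105
  f_III = [0.12] × [0.21] = 0.0252
Multiply by the mixture weights:
  w_I·f_I = 0.32 × 0.0035 = 0.00112
  w_II·f_II = 0.44 × 0.0105 = 0.00462
  w_III·f_III = 0.24 × 0.0252 = 0.006048
Marginal: 0.00112 + 0.00462 + 0.006048 = 0.011788
P(Component I | x₁, x₂) ≈ 0.095

0.095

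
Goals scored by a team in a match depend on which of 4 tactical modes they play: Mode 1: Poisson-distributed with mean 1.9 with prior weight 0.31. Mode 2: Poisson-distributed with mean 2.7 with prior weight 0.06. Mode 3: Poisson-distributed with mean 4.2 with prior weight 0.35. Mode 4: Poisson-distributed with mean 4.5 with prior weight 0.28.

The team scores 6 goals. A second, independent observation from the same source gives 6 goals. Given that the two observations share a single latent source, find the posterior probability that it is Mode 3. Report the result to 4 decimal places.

0.4930

P(component k | x) = P(Z=k)·f_k(x) / marginal(x), where marginal(x) = Σ_j P(Z=j)·f_j(x).
Since both observations come from the same component, the likelihood for component k is f_k(x₁)·f_k(x₂).
  p_1 = [e^(−1.9)·1.9^6/6! = 0.00977304] × [0.00977304] = 9.55123e-05
  p_2 = [e^(−2.7)·2.7^6/6! = 0.0361622] × [0.0361622] = 0.00130771
  p_3 = [e^(−4.2)·4.2^6/6! = 0.114321] × [0.114321] = 0.0130693
  p_4 = [e^(−4.5)·4.5^6/6! = 0.12812] × [0.12812] = 0.0164148
Weight by the priors:
  P(Z=1)·p_1 = 0.31 × 9.55123e-05 = 2.96088e-05
  P(Z=2)·p_2 = 0.06 × 0.00130771 = 7.84623e-05
  P(Z=3)·p_3 = 0.35 × 0.0130693 = 0.00457426
  P(Z=4)·p_4 = 0.28 × 0.0164148 = 0.00459614
Denominator: 2.96088e-05 + 7.84623e-05 + 0.00457426 + 0.00459614 = 0.00927847
Responsibility of Mode 3: 0.00457426 / 0.00927847 ≈ 0.4930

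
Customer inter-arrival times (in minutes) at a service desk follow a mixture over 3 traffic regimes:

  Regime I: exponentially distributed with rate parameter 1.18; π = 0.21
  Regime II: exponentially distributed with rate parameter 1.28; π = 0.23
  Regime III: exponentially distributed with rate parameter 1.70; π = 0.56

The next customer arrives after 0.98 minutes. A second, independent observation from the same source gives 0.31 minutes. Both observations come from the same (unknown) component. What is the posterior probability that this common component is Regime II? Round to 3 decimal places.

Posterior ∝ prior × likelihood, so P(k | x) ∝ π_k f_k(x); normalise over all components.
Since both observations come from the same component, the likelihood for component k is f_k(x₁)·f_k(x₂).
  L_I = [0.371248] × [0.818497] = 0.303865
  L_II = [0.365116] × [0.86076] = 0.314277
  L_III = [0.321303] × [1.00363] = 0.322471
Prior × likelihood for each component:
  π_I·L_I = 0.21 × 0.303865 = 0.0638117
  π_II·L_II = 0.23 × 0.314277 = 0.0722838
  π_III·L_III = 0.56 × 0.322471 = 0.180584
Marginal: 0.0638117 + 0.0722838 + 0.180584 = 0.316679
Responsibility of Regime II: 0.0722838 / 0.316679 ≈ 0.228

0.228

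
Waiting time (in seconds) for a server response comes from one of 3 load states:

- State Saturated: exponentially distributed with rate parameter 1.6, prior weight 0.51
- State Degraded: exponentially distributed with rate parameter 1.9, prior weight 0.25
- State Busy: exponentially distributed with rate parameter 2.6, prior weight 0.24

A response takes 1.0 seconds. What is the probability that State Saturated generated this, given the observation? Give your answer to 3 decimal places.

The responsibility of component k is P(Z=k) f_k(x) divided by Σ_j P(Z=j) f_j(x).
Exponential densities:
  f_Saturated = 0.323034
  f_Degraded = 0.28418
  f_Busy = 0.193111
Unnormalised posteriors:
  P(Z=Saturated)·f_Saturated = 0.51 × 0.323034 = 0.164748
  P(Z=Degraded)·f_Degraded = 0.25 × 0.28418 = 0.0710451
  P(Z=Busy)·f_Busy = 0.24 × 0.193111 = 0.0463467
Denominator: 0.164748 + 0.0710451 + 0.0463467 = 0.282139
Responsibility of State Saturated: 0.164748 / 0.282139 ≈ 0.584

0.584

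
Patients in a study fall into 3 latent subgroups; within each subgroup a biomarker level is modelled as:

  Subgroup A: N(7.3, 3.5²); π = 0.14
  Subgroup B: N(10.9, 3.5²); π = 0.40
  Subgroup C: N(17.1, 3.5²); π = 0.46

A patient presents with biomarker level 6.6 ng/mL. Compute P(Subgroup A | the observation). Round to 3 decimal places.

The responsibility of component k is w_k f_k(x) divided by Σ_j w_j f_j(x).
Normal densities:
  f_A = 0.111726
  f_B = 0.0535899
  f_C = 0.00126624
Weight by the priors:
  w_A·f_A = 0.14 × 0.111726 = 0.0156417
  w_B·f_B = 0.40 × 0.0535899 = 0.0214359
  w_C·f_C = 0.46 × 0.00126624 = 0.000582472
Sum: 0.0156417 + 0.0214359 + 0.000582472 = 0.0376601
P(Subgroup A | x) = 0.0156417 / 0.0376601 ≈ 0.415

0.415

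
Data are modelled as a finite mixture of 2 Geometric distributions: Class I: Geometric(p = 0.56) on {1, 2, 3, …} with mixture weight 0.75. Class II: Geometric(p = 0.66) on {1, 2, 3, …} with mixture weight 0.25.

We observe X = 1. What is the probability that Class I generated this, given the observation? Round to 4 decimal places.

0.7179

Apply Bayes' rule: the posterior for each component is proportional to its prior times its likelihood at x.
Evaluate each component's likelihood at the observed value:
  p_I = 0.56
  p_II = 0.66
Multiply by the mixture weights:
  w_I·p_I = 0.75 × 0.56 = 0.42
  w_II·p_II = 0.25 × 0.66 = 0.165
Normaliser: 0.42 + 0.165 = 0.585
P(Class I | the observation) ≈ 0.7179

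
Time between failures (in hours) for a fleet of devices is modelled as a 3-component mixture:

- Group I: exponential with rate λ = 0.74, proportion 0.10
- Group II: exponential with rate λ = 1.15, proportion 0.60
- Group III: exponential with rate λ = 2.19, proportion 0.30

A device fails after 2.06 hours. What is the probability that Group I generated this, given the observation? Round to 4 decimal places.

Apply Bayes' rule: the posterior for each component is proportional to its prior times its likelihood at x.
Component likelihoods at x = 2.06 hours:
  L_I = 0.161136
  L_II = 0.10761
  L_III = 0.0240529
Unnormalised posteriors:
  π_I·L_I = 0.10 × 0.161136 = 0.0161136
  π_II·L_II = 0.60 × 0.10761 = 0.0645662
  π_III·L_III = 0.30 × 0.0240529 = 0.00721588
Marginal: 0.0161136 + 0.0645662 + 0.00721588 = 0.0878957
P(Group I | x) = 0.0161136 / 0.0878957 ≈ 0.1833

0.1833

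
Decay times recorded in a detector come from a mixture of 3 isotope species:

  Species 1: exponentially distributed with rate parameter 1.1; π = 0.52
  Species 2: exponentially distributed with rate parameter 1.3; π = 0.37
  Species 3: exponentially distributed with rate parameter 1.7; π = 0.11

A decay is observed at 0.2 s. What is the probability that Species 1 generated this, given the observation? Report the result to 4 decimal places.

0.4767

Posterior ∝ prior × likelihood, so P(k | x) ∝ π_k f_k(x); normalise over all components.
Component likelihoods at x = 0.2 s:
  f_1 = 0.882771
  f_2 = 1.00237
  f_3 = 1.21001
Multiply by the mixture weights:
  π_1·f_1 = 0.52 × 0.882771 = 0.459041
  π_2·f_2 = 0.37 × 1.00237 = 0.370876
  π_3·f_3 = 0.11 × 1.21001 = 0.133101
Normaliser: 0.459041 + 0.370876 + 0.133101 = 0.963018
P(Species 1 | 0.2 s) ≈ 0.4767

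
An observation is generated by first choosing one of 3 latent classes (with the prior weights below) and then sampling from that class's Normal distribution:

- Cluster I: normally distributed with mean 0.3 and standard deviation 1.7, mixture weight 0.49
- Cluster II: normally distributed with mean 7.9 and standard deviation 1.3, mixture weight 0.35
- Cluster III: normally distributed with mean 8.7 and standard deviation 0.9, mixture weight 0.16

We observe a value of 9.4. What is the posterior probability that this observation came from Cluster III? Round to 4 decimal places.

0.4870

The responsibility of component k is w_k f_k(x) divided by Σ_j w_j f_j(x).
Evaluate each component's likelihood at the observed value:
  L_I = (1/(1.7·√(2π)))·exp(−(9.4−0.3)²/(2·1.7²)) = 0.234672·exp(-14.32699) = 1.40711e-07
  L_II = (1/(1.3·√(2π)))·exp(−(9.4−7.9)²/(2·1.3²)) = 0.306879·exp(-0.66568) = 0.157712
  L_III = (1/(0.9·√(2π)))·exp(−(9.4−8.7)²/(2·0.9²)) = 0.443269·exp(-0.30247) = 0.327572
Weight by the priors:
  w_I·L_I = 0.49 × 1.40711e-07 = 6.89485e-08
  w_II·L_II = 0.35 × 0.157712 = 0.0551993
  w_III·L_III = 0.16 × 0.327572 = 0.0524115
Sum: 6.89485e-08 + 0.0551993 + 0.0524115 = 0.107611
Responsibility of Cluster III: 0.0524115 / 0.107611 ≈ 0.4870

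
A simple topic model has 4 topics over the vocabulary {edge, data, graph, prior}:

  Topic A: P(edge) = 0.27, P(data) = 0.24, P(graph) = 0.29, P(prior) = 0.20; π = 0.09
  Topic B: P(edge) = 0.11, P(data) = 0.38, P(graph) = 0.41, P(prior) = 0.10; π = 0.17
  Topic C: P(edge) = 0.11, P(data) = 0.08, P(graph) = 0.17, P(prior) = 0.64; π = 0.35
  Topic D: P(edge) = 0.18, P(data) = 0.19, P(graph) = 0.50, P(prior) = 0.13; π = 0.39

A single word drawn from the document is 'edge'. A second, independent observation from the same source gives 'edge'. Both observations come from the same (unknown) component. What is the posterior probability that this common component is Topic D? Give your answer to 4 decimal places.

P(component k | x) = π_k·f_k(x) / marginal(x), where marginal(x) = Σ_j π_j·f_j(x).
Since both observations come from the same component, the likelihood for component k is f_k(x₁)·f_k(x₂).
  p_A = [P(edge | comp) = 0.27] × [0.27] = 0.0729
  p_B = [P(edge | comp) = 0.11] × [0.11] = 0.0121
  p_C = [P(edge | comp) = 0.11] × [0.11] = 0.0121
  p_D = [P(edge | comp) = 0.18] × [0.18] = 0.0324
Unnormalised posteriors:
  π_A·p_A = 0.09 × 0.0729 = 0.006561
  π_B·p_B = 0.17 × 0.0121 = 0.002057
  π_C·p_C = 0.35 × 0.0121 = 0.004235
  π_D·p_D = 0.39 × 0.0324 = 0.012636
Normaliser: 0.006561 + 0.002057 + 0.004235 + 0.012636 = 0.025489
Responsibility of Topic D: 0.012636 / 0.025489 ≈ 0.4957

0.4957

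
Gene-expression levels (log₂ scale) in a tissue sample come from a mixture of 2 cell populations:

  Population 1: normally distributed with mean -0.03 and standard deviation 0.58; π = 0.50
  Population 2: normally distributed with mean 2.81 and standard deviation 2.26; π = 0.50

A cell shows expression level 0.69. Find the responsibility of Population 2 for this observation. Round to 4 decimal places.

0.2632

P(component k | x) = π_k·f_k(x) / marginal(x), where marginal(x) = Σ_j π_j·f_j(x).
Normal densities:
  f_1 = (1/(0.58·√(2π)))·exp(−(0.69−-0.03)²/(2·0.58²)) = 0.687832·exp(-0.77051) = 0.318312
  f_2 = (1/(2.26·√(2π)))·exp(−(0.69−2.81)²/(2·2.26²)) = 0.176523·exp(-0.43997) = 0.113691
Weight by the priors:
  π_1·f_1 = 0.50 × 0.318312 = 0.159156
  π_2·f_2 = 0.50 × 0.113691 = 0.0568453
Denominator: 0.159156 + 0.0568453 = 0.216001
So the posterior for Population 2 is 0.0568453 / 0.216001 ≈ 0.2632.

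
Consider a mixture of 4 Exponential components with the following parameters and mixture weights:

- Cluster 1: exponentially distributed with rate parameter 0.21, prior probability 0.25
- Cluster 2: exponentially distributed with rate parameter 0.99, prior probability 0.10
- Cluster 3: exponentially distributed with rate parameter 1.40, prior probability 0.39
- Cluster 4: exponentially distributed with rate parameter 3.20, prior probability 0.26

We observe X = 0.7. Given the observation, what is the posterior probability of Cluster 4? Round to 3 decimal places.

Apply Bayes' rule: the posterior for each component is proportional to its prior times its likelihood at x.
Exponential densities:
  L_1 = 0.181292
  L_2 = 0.495073
  L_3 = 0.525436
  L_4 = 0.340667
Weight by the priors:
  P(Z=1)·L_1 = 0.25 × 0.181292 = 0.0453229
  P(Z=2)·L_2 = 0.10 × 0.495073 = 0.0495073
  P(Z=3)·L_3 = 0.39 × 0.525436 = 0.20492
  P(Z=4)·L_4 = 0.26 × 0.340667 = 0.0885735
Denominator: 0.0453229 + 0.0495073 + 0.20492 + 0.0885735 = 0.388324
So the posterior for Cluster 4 is 0.0885735 / 0.388324 ≈ 0.228.

0.228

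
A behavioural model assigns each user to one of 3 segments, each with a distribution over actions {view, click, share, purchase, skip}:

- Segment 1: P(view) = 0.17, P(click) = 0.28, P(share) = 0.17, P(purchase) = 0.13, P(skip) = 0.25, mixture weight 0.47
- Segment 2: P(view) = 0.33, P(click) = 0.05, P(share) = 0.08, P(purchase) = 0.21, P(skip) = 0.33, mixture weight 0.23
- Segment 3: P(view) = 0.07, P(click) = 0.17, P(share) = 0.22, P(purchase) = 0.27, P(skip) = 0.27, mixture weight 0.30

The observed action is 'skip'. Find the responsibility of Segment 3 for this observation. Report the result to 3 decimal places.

P(component k | x) = P(Z=k)·f_k(x) / marginal(x), where marginal(x) = Σ_j P(Z=j)·f_j(x).
Component likelihoods at x = 'skip':
  L_1 = P(skip | comp) = 0.25
  L_2 = P(skip | comp) = 0.33
  L_3 = P(skip | comp) = 0.27
Unnormalised posteriors:
  P(Z=1)·L_1 = 0.47 × 0.25 = 0.1175
  P(Z=2)·L_2 = 0.23 × 0.33 = 0.0759
  P(Z=3)·L_3 = 0.30 × 0.27 = 0.081
Sum: 0.1175 + 0.0759 + 0.081 = 0.2744
P(Segment 3 | data) = 0.081 / 0.2744 ≈ 0.295

0.295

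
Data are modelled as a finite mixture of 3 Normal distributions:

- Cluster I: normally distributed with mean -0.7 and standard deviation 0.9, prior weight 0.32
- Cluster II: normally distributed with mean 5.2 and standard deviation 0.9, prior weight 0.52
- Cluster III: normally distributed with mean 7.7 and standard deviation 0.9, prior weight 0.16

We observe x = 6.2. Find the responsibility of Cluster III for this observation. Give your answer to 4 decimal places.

Apply Bayes' rule: the posterior for each component is proportional to its prior times its likelihood at x.
Evaluate each component's likelihood at the observed value:
  L_I = 7.6425e-14
  L_II = 0.239103
  L_III = 0.11053
Prior × likelihood for each component:
  π_I·L_I = 0.32 × 7.6425e-14 = 2.4456e-14
  π_II·L_II = 0.52 × 0.239103 = 0.124333
  π_III·L_III = 0.16 × 0.11053 = 0.0176848
Denominator: 2.4456e-14 + 0.124333 + 0.0176848 = 0.142018
So the posterior for Cluster III is 0.0176848 / 0.142018 ≈ 0.1245.

0.1245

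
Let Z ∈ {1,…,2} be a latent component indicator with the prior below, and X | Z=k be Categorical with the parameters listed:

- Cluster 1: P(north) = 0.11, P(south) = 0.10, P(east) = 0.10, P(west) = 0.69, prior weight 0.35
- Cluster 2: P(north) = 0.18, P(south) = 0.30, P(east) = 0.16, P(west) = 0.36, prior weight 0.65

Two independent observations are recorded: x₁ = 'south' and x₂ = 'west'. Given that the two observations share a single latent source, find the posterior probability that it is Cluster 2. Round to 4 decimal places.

P(component k | x) = π_k·f_k(x) / marginal(x), where marginal(x) = Σ_j π_j·f_j(x).
Since both observations come from the same component, the likelihood for component k is f_k(x₁)·f_k(x₂).
  p_1 = [0.1] × [0.69] = 0.069
  p_2 = [0.3] × [0.36] = 0.108
Weight by the priors:
  π_1·p_1 = 0.35 × 0.069 = 0.02415
  π_2·p_2 = 0.65 × 0.108 = 0.0702
Denominator: 0.02415 + 0.0702 = 0.09435
Responsibility of Cluster 2: 0.0702 / 0.09435 ≈ 0.7440

0.7440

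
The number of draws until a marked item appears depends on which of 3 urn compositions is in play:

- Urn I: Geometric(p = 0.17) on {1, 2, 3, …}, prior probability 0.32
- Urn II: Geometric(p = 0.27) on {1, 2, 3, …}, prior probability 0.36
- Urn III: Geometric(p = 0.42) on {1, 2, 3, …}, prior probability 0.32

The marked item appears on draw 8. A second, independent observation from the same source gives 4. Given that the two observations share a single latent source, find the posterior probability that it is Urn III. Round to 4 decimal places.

0.0867

By Bayes' theorem, P(k | x) = P(Z=k) f_k(x) / Σ_j P(Z=j) f_j(x).
Since both observations come from the same component, the likelihood for component k is f_k(x₁)·f_k(x₂).
  p_I = [0.17·(1−0.17)^7 = 0.17·0.271361 = 0.0461313] × [0.0972038] = 0.00448414
  p_II = [0.27·(1−0.27)^7 = 0.27·0.110474 = 0.029828] × [0.105035] = 0.00313297
  p_III = [0.42·(1−0.42)^7 = 0.42·0.0220798 = 0.00927353] × [0.081947] = 0.000759939
Unnormalised posteriors:
  P(Z=I)·p_I = 0.32 × 0.00448414 = 0.00143492
  P(Z=II)·p_II = 0.36 × 0.00313297 = 0.00112787
  P(Z=III)·p_III = 0.32 × 0.000759939 = 0.00024318
Normaliser: 0.00143492 + 0.00112787 + 0.00024318 = 0.00280597
P(Urn III | x) = 0.00024318 / 0.00280597 ≈ 0.0867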